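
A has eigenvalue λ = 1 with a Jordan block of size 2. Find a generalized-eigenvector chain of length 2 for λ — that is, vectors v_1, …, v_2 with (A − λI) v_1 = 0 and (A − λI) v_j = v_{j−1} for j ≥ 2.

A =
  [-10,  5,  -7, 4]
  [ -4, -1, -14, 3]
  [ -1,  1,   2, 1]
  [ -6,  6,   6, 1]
A Jordan chain for λ = 1 of length 2:
v_1 = (-2, -3, 1, 0)ᵀ
v_2 = (1, 1, 0, 1)ᵀ

Let N = A − (1)·I. We want v_2 with N^2 v_2 = 0 but N^1 v_2 ≠ 0; then v_{j-1} := N · v_j for j = 2, …, 2.

Pick v_2 = (1, 1, 0, 1)ᵀ.
Then v_1 = N · v_2 = (-2, -3, 1, 0)ᵀ.

Sanity check: (A − (1)·I) v_1 = (0, 0, 0, 0)ᵀ = 0. ✓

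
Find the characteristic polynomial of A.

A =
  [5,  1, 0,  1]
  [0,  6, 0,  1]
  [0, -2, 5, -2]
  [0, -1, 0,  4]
x^4 - 20*x^3 + 150*x^2 - 500*x + 625

Expanding det(x·I − A) (e.g. by cofactor expansion or by noting that A is similar to its Jordan form J, which has the same characteristic polynomial as A) gives
  χ_A(x) = x^4 - 20*x^3 + 150*x^2 - 500*x + 625
which factors as (x - 5)^4. The eigenvalues (with algebraic multiplicities) are λ = 5 with multiplicity 4.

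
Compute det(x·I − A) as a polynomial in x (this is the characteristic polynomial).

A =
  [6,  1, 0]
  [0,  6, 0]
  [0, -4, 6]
x^3 - 18*x^2 + 108*x - 216

Expanding det(x·I − A) (e.g. by cofactor expansion or by noting that A is similar to its Jordan form J, which has the same characteristic polynomial as A) gives
  χ_A(x) = x^3 - 18*x^2 + 108*x - 216
which factors as (x - 6)^3. The eigenvalues (with algebraic multiplicities) are λ = 6 with multiplicity 3.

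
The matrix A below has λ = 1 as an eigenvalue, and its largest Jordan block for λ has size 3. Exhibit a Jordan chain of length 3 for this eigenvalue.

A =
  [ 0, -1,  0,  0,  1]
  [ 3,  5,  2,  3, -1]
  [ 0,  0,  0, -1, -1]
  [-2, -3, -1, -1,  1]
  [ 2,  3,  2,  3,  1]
A Jordan chain for λ = 1 of length 3:
v_1 = (0, 1, 0, -1, 1)ᵀ
v_2 = (-1, 3, 0, -2, 2)ᵀ
v_3 = (1, 0, 0, 0, 0)ᵀ

Let N = A − (1)·I. We want v_3 with N^3 v_3 = 0 but N^2 v_3 ≠ 0; then v_{j-1} := N · v_j for j = 3, …, 2.

Pick v_3 = (1, 0, 0, 0, 0)ᵀ.
Then v_2 = N · v_3 = (-1, 3, 0, -2, 2)ᵀ.
Then v_1 = N · v_2 = (0, 1, 0, -1, 1)ᵀ.

Sanity check: (A − (1)·I) v_1 = (0, 0, 0, 0, 0)ᵀ = 0. ✓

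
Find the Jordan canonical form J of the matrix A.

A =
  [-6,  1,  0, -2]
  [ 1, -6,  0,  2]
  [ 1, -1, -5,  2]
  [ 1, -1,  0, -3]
J_2(-5) ⊕ J_1(-5) ⊕ J_1(-5)

The characteristic polynomial is
  det(x·I − A) = x^4 + 20*x^3 + 150*x^2 + 500*x + 625 = (x + 5)^4

Eigenvalues and multiplicities (the geometric multiplicity of λ is n − rank(A − λI), which equals the number of Jordan blocks for λ):
  λ = -5: algebraic multiplicity = 4, geometric multiplicity = 3

Determining the block sizes for each eigenvalue:
  λ = -5: 3 blocks summing to 4 forces exactly one block of size 2 and the rest size 1 → block sizes [2, 1, 1]

Assembling the blocks gives a Jordan form
J =
  [-5,  1,  0,  0]
  [ 0, -5,  0,  0]
  [ 0,  0, -5,  0]
  [ 0,  0,  0, -5]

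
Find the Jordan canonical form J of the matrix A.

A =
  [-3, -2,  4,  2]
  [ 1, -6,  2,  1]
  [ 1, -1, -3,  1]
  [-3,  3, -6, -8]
J_2(-5) ⊕ J_1(-5) ⊕ J_1(-5)

The characteristic polynomial is
  det(x·I − A) = x^4 + 20*x^3 + 150*x^2 + 500*x + 625 = (x + 5)^4

Eigenvalues and multiplicities (the geometric multiplicity of λ is n − rank(A − λI), which equals the number of Jordan blocks for λ):
  λ = -5: algebraic multiplicity = 4, geometric multiplicity = 3

Determining the block sizes for each eigenvalue:
  λ = -5: 3 blocks summing to 4 forces exactly one block of size 2 and the rest size 1 → block sizes [2, 1, 1]

Assembling the blocks gives a Jordan form
J =
  [-5,  1,  0,  0]
  [ 0, -5,  0,  0]
  [ 0,  0, -5,  0]
  [ 0,  0,  0, -5]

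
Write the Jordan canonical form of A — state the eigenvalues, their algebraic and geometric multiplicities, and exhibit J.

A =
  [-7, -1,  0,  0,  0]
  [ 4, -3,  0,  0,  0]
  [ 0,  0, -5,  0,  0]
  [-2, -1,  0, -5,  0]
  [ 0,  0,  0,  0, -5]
J_2(-5) ⊕ J_1(-5) ⊕ J_1(-5) ⊕ J_1(-5)

The characteristic polynomial is
  det(x·I − A) = x^5 + 25*x^4 + 250*x^3 + 1250*x^2 + 3125*x + 3125 = (x + 5)^5

Eigenvalues and multiplicities (the geometric multiplicity of λ is n − rank(A − λI), which equals the number of Jordan blocks for λ):
  λ = -5: algebraic multiplicity = 5, geometric multiplicity = 4

Determining the block sizes for each eigenvalue:
  λ = -5: 4 blocks summing to 5 forces exactly one block of size 2 and the rest size 1 → block sizes [2, 1, 1, 1]

Assembling the blocks gives a Jordan form
J =
  [-5,  1,  0,  0,  0]
  [ 0, -5,  0,  0,  0]
  [ 0,  0, -5,  0,  0]
  [ 0,  0,  0, -5,  0]
  [ 0,  0,  0,  0, -5]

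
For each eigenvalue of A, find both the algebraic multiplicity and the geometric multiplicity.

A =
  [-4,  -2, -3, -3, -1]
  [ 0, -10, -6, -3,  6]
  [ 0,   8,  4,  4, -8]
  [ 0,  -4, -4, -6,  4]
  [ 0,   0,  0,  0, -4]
λ = -4: alg = 5, geom = 3

Step 1 — factor the characteristic polynomial to read off the algebraic multiplicities:
  χ_A(x) = (x + 4)^5

Step 2 — compute geometric multiplicities via the rank-nullity identity g(λ) = n − rank(A − λI):
  rank(A − (-4)·I) = 2, so dim ker(A − (-4)·I) = n − 2 = 3

Summary:
  λ = -4: algebraic multiplicity = 5, geometric multiplicity = 3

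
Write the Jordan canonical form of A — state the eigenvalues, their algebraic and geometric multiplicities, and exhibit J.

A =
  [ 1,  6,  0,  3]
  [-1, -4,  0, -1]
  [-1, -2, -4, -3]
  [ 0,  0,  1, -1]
J_3(-2) ⊕ J_1(-2)

The characteristic polynomial is
  det(x·I − A) = x^4 + 8*x^3 + 24*x^2 + 32*x + 16 = (x + 2)^4

Eigenvalues and multiplicities (the geometric multiplicity of λ is n − rank(A − λI), which equals the number of Jordan blocks for λ):
  λ = -2: algebraic multiplicity = 4, geometric multiplicity = 2

Determining the block sizes for each eigenvalue:
  λ = -2: with am = 4 and gm = 2, the partition is not yet determined (e.g. several partitions of 4 into 2 parts exist). Let N = A − (-2)·I. Computing rank(N^1) = 2, rank(N^2) = 1, rank(N^3) = 0; the number of blocks of size ≥ j is rank(N^{j−1}) − rank(N^j), giving [2, 1, 1]. So we have 1 block(s) of size 3, 1 block(s) of size 1 → block sizes [3, 1]

Assembling the blocks gives a Jordan form
J =
  [-2,  1,  0,  0]
  [ 0, -2,  1,  0]
  [ 0,  0, -2,  0]
  [ 0,  0,  0, -2]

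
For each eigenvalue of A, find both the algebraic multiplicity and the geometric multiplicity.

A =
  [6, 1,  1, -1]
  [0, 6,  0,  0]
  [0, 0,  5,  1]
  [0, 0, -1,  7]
λ = 6: alg = 4, geom = 2

Step 1 — factor the characteristic polynomial to read off the algebraic multiplicities:
  χ_A(x) = (x - 6)^4

Step 2 — compute geometric multiplicities via the rank-nullity identity g(λ) = n − rank(A − λI):
  rank(A − (6)·I) = 2, so dim ker(A − (6)·I) = n − 2 = 2

Summary:
  λ = 6: algebraic multiplicity = 4, geometric multiplicity = 2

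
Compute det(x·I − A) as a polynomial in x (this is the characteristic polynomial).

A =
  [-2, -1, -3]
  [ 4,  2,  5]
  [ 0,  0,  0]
x^3

Expanding det(x·I − A) (e.g. by cofactor expansion or by noting that A is similar to its Jordan form J, which has the same characteristic polynomial as A) gives
  χ_A(x) = x^3
which factors as x^3. The eigenvalues (with algebraic multiplicities) are λ = 0 with multiplicity 3.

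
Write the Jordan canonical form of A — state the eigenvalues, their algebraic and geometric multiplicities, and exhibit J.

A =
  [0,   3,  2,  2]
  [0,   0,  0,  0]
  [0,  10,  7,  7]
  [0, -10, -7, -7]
J_2(0) ⊕ J_2(0)

The characteristic polynomial is
  det(x·I − A) = x^4

Eigenvalues and multiplicities (the geometric multiplicity of λ is n − rank(A − λI), which equals the number of Jordan blocks for λ):
  λ = 0: algebraic multiplicity = 4, geometric multiplicity = 2

Determining the block sizes for each eigenvalue:
  λ = 0: with am = 4 and gm = 2, the partition is not yet determined (e.g. several partitions of 4 into 2 parts exist). Let N = A − (0)·I. Computing rank(N^1) = 2, rank(N^2) = 0; the number of blocks of size ≥ j is rank(N^{j−1}) − rank(N^j), giving [2, 2]. So we have 2 block(s) of size 2 → block sizes [2, 2]

Assembling the blocks gives a Jordan form
J =
  [0, 1, 0, 0]
  [0, 0, 0, 0]
  [0, 0, 0, 1]
  [0, 0, 0, 0]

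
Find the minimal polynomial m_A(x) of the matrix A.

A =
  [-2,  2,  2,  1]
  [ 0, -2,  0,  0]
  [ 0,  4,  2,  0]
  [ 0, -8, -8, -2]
x^3 + 2*x^2 - 4*x - 8

The characteristic polynomial is χ_A(x) = (x - 2)*(x + 2)^3, so the eigenvalues are known. The minimal polynomial is
  m_A(x) = Π_λ (x − λ)^{k_λ}
where k_λ is the size of the *largest* Jordan block for λ (equivalently, the smallest k with (A − λI)^k v = 0 for every generalised eigenvector v of λ).

  λ = -2: largest Jordan block has size 2, contributing (x + 2)^2
  λ = 2: largest Jordan block has size 1, contributing (x − 2)

So m_A(x) = (x - 2)*(x + 2)^2 = x^3 + 2*x^2 - 4*x - 8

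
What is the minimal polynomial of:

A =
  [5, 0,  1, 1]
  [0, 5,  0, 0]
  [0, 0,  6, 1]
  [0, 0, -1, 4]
x^2 - 10*x + 25

The characteristic polynomial is χ_A(x) = (x - 5)^4, so the eigenvalues are known. The minimal polynomial is
  m_A(x) = Π_λ (x − λ)^{k_λ}
where k_λ is the size of the *largest* Jordan block for λ (equivalently, the smallest k with (A − λI)^k v = 0 for every generalised eigenvector v of λ).

  λ = 5: largest Jordan block has size 2, contributing (x − 5)^2

So m_A(x) = (x - 5)^2 = x^2 - 10*x + 25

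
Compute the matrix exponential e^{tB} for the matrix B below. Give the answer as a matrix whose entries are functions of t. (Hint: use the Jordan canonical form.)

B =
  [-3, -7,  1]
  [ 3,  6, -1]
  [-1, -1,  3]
e^{tB} =
  [3*t^2*exp(2*t)/2 - 5*t*exp(2*t) + exp(2*t), 3*t^2*exp(2*t) - 7*t*exp(2*t), 3*t^2*exp(2*t)/2 + t*exp(2*t)]
  [-t^2*exp(2*t) + 3*t*exp(2*t), -2*t^2*exp(2*t) + 4*t*exp(2*t) + exp(2*t), -t^2*exp(2*t) - t*exp(2*t)]
  [t^2*exp(2*t)/2 - t*exp(2*t), t^2*exp(2*t) - t*exp(2*t), t^2*exp(2*t)/2 + t*exp(2*t) + exp(2*t)]

Strategy: write B = P · J · P⁻¹ where J is a Jordan canonical form, so e^{tB} = P · e^{tJ} · P⁻¹, and e^{tJ} can be computed block-by-block.

B has Jordan form
J =
  [2, 1, 0]
  [0, 2, 1]
  [0, 0, 2]
(up to reordering of blocks).

Per-block formulas:
  For a 3×3 Jordan block J_3(2): exp(t · J_3(2)) = e^(2t)·(I + t·N + (t^2/2)·N^2), where N is the 3×3 nilpotent shift.

After assembling e^{tJ} and conjugating by P, we get:

e^{tB} =
  [3*t^2*exp(2*t)/2 - 5*t*exp(2*t) + exp(2*t), 3*t^2*exp(2*t) - 7*t*exp(2*t), 3*t^2*exp(2*t)/2 + t*exp(2*t)]
  [-t^2*exp(2*t) + 3*t*exp(2*t), -2*t^2*exp(2*t) + 4*t*exp(2*t) + exp(2*t), -t^2*exp(2*t) - t*exp(2*t)]
  [t^2*exp(2*t)/2 - t*exp(2*t), t^2*exp(2*t) - t*exp(2*t), t^2*exp(2*t)/2 + t*exp(2*t) + exp(2*t)]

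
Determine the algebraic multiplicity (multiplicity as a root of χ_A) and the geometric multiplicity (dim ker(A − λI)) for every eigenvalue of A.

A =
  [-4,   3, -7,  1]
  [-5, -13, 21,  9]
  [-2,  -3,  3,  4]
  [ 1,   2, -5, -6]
λ = -5: alg = 4, geom = 2

Step 1 — factor the characteristic polynomial to read off the algebraic multiplicities:
  χ_A(x) = (x + 5)^4

Step 2 — compute geometric multiplicities via the rank-nullity identity g(λ) = n − rank(A − λI):
  rank(A − (-5)·I) = 2, so dim ker(A − (-5)·I) = n − 2 = 2

Summary:
  λ = -5: algebraic multiplicity = 4, geometric multiplicity = 2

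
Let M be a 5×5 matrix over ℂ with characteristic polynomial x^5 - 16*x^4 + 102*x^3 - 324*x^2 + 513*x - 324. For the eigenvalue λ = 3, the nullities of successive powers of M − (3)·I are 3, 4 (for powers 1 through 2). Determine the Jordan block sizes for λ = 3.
Block sizes for λ = 3: [2, 1, 1]

From the dimensions of kernels of powers, the number of Jordan blocks of size at least j is d_j − d_{j−1} where d_j = dim ker(N^j) (with d_0 = 0). Computing the differences gives [3, 1].
The number of blocks of size exactly k is (#blocks of size ≥ k) − (#blocks of size ≥ k + 1), so the partition is: 2 block(s) of size 1, 1 block(s) of size 2.
In nonincreasing order the block sizes are [2, 1, 1].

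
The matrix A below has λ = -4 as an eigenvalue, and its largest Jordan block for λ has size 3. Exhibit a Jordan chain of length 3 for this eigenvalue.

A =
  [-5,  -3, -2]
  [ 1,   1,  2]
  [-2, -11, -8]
A Jordan chain for λ = -4 of length 3:
v_1 = (2, 0, -1)ᵀ
v_2 = (-1, 1, -2)ᵀ
v_3 = (1, 0, 0)ᵀ

Let N = A − (-4)·I. We want v_3 with N^3 v_3 = 0 but N^2 v_3 ≠ 0; then v_{j-1} := N · v_j for j = 3, …, 2.

Pick v_3 = (1, 0, 0)ᵀ.
Then v_2 = N · v_3 = (-1, 1, -2)ᵀ.
Then v_1 = N · v_2 = (2, 0, -1)ᵀ.

Sanity check: (A − (-4)·I) v_1 = (0, 0, 0)ᵀ = 0. ✓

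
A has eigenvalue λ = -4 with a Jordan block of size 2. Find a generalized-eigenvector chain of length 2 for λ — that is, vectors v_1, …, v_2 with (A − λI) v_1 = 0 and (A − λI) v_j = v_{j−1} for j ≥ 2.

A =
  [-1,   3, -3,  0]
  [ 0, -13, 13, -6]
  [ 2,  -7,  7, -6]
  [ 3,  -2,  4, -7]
A Jordan chain for λ = -4 of length 2:
v_1 = (0, 6, 6, 4)ᵀ
v_2 = (2, -5, -3, 0)ᵀ

Let N = A − (-4)·I. We want v_2 with N^2 v_2 = 0 but N^1 v_2 ≠ 0; then v_{j-1} := N · v_j for j = 2, …, 2.

Pick v_2 = (2, -5, -3, 0)ᵀ.
Then v_1 = N · v_2 = (0, 6, 6, 4)ᵀ.

Sanity check: (A − (-4)·I) v_1 = (0, 0, 0, 0)ᵀ = 0. ✓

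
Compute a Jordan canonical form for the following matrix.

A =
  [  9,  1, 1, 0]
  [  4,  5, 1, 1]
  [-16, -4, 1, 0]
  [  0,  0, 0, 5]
J_3(5) ⊕ J_1(5)

The characteristic polynomial is
  det(x·I − A) = x^4 - 20*x^3 + 150*x^2 - 500*x + 625 = (x - 5)^4

Eigenvalues and multiplicities (the geometric multiplicity of λ is n − rank(A − λI), which equals the number of Jordan blocks for λ):
  λ = 5: algebraic multiplicity = 4, geometric multiplicity = 2

Determining the block sizes for each eigenvalue:
  λ = 5: with am = 4 and gm = 2, the partition is not yet determined (e.g. several partitions of 4 into 2 parts exist). Let N = A − (5)·I. Computing rank(N^1) = 2, rank(N^2) = 1, rank(N^3) = 0; the number of blocks of size ≥ j is rank(N^{j−1}) − rank(N^j), giving [2, 1, 1]. So we have 1 block(s) of size 3, 1 block(s) of size 1 → block sizes [3, 1]

Assembling the blocks gives a Jordan form
J =
  [5, 1, 0, 0]
  [0, 5, 1, 0]
  [0, 0, 5, 0]
  [0, 0, 0, 5]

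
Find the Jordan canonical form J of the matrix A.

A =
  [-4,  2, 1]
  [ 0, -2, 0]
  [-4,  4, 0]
J_2(-2) ⊕ J_1(-2)

The characteristic polynomial is
  det(x·I − A) = x^3 + 6*x^2 + 12*x + 8 = (x + 2)^3

Eigenvalues and multiplicities (the geometric multiplicity of λ is n − rank(A − λI), which equals the number of Jordan blocks for λ):
  λ = -2: algebraic multiplicity = 3, geometric multiplicity = 2

Determining the block sizes for each eigenvalue:
  λ = -2: 2 blocks summing to 3 forces exactly one block of size 2 and the rest size 1 → block sizes [2, 1]

Assembling the blocks gives a Jordan form
J =
  [-2,  1,  0]
  [ 0, -2,  0]
  [ 0,  0, -2]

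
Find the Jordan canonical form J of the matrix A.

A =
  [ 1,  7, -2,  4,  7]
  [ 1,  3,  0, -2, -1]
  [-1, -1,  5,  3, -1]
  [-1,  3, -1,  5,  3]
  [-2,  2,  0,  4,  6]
J_2(4) ⊕ J_2(4) ⊕ J_1(4)

The characteristic polynomial is
  det(x·I − A) = x^5 - 20*x^4 + 160*x^3 - 640*x^2 + 1280*x - 1024 = (x - 4)^5

Eigenvalues and multiplicities (the geometric multiplicity of λ is n − rank(A − λI), which equals the number of Jordan blocks for λ):
  λ = 4: algebraic multiplicity = 5, geometric multiplicity = 3

Determining the block sizes for each eigenvalue:
  λ = 4: with am = 5 and gm = 3, the partition is not yet determined (e.g. several partitions of 5 into 3 parts exist). Let N = A − (4)·I. Computing rank(N^1) = 2, rank(N^2) = 0; the number of blocks of size ≥ j is rank(N^{j−1}) − rank(N^j), giving [3, 2]. So we have 2 block(s) of size 2, 1 block(s) of size 1 → block sizes [2, 2, 1]

Assembling the blocks gives a Jordan form
J =
  [4, 1, 0, 0, 0]
  [0, 4, 0, 0, 0]
  [0, 0, 4, 1, 0]
  [0, 0, 0, 4, 0]
  [0, 0, 0, 0, 4]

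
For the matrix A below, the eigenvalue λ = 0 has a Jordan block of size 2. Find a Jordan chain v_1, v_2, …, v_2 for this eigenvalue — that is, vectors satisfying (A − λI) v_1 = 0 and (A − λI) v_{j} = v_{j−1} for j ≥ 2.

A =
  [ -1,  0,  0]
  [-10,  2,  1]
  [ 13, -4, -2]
A Jordan chain for λ = 0 of length 2:
v_1 = (0, 2, -4)ᵀ
v_2 = (0, 1, 0)ᵀ

Let N = A − (0)·I. We want v_2 with N^2 v_2 = 0 but N^1 v_2 ≠ 0; then v_{j-1} := N · v_j for j = 2, …, 2.

Pick v_2 = (0, 1, 0)ᵀ.
Then v_1 = N · v_2 = (0, 2, -4)ᵀ.

Sanity check: (A − (0)·I) v_1 = (0, 0, 0)ᵀ = 0. ✓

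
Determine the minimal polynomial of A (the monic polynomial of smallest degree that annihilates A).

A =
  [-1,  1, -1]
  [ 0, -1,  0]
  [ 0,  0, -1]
x^2 + 2*x + 1

The characteristic polynomial is χ_A(x) = (x + 1)^3, so the eigenvalues are known. The minimal polynomial is
  m_A(x) = Π_λ (x − λ)^{k_λ}
where k_λ is the size of the *largest* Jordan block for λ (equivalently, the smallest k with (A − λI)^k v = 0 for every generalised eigenvector v of λ).

  λ = -1: largest Jordan block has size 2, contributing (x + 1)^2

So m_A(x) = (x + 1)^2 = x^2 + 2*x + 1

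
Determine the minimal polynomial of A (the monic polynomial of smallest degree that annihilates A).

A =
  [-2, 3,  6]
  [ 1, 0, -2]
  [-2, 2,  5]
x^2 - 2*x + 1

The characteristic polynomial is χ_A(x) = (x - 1)^3, so the eigenvalues are known. The minimal polynomial is
  m_A(x) = Π_λ (x − λ)^{k_λ}
where k_λ is the size of the *largest* Jordan block for λ (equivalently, the smallest k with (A − λI)^k v = 0 for every generalised eigenvector v of λ).

  λ = 1: largest Jordan block has size 2, contributing (x − 1)^2

So m_A(x) = (x - 1)^2 = x^2 - 2*x + 1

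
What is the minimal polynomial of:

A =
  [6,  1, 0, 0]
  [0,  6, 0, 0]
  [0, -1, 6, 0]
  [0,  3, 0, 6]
x^2 - 12*x + 36

The characteristic polynomial is χ_A(x) = (x - 6)^4, so the eigenvalues are known. The minimal polynomial is
  m_A(x) = Π_λ (x − λ)^{k_λ}
where k_λ is the size of the *largest* Jordan block for λ (equivalently, the smallest k with (A − λI)^k v = 0 for every generalised eigenvector v of λ).

  λ = 6: largest Jordan block has size 2, contributing (x − 6)^2

So m_A(x) = (x - 6)^2 = x^2 - 12*x + 36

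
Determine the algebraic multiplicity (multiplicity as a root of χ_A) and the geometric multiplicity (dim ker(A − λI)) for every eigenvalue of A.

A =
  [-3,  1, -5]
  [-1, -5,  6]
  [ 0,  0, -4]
λ = -4: alg = 3, geom = 1

Step 1 — factor the characteristic polynomial to read off the algebraic multiplicities:
  χ_A(x) = (x + 4)^3

Step 2 — compute geometric multiplicities via the rank-nullity identity g(λ) = n − rank(A − λI):
  rank(A − (-4)·I) = 2, so dim ker(A − (-4)·I) = n − 2 = 1

Summary:
  λ = -4: algebraic multiplicity = 3, geometric multiplicity = 1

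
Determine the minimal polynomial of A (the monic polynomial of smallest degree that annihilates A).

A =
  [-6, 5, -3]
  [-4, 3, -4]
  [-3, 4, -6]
x^3 + 9*x^2 + 27*x + 27

The characteristic polynomial is χ_A(x) = (x + 3)^3, so the eigenvalues are known. The minimal polynomial is
  m_A(x) = Π_λ (x − λ)^{k_λ}
where k_λ is the size of the *largest* Jordan block for λ (equivalently, the smallest k with (A − λI)^k v = 0 for every generalised eigenvector v of λ).

  λ = -3: largest Jordan block has size 3, contributing (x + 3)^3

So m_A(x) = (x + 3)^3 = x^3 + 9*x^2 + 27*x + 27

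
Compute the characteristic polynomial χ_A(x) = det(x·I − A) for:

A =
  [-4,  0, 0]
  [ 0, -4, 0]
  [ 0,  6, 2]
x^3 + 6*x^2 - 32

Expanding det(x·I − A) (e.g. by cofactor expansion or by noting that A is similar to its Jordan form J, which has the same characteristic polynomial as A) gives
  χ_A(x) = x^3 + 6*x^2 - 32
which factors as (x - 2)*(x + 4)^2. The eigenvalues (with algebraic multiplicities) are λ = -4 with multiplicity 2, λ = 2 with multiplicity 1.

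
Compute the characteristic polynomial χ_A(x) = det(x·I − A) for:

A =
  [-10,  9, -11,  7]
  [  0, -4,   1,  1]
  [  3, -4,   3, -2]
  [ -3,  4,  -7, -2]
x^4 + 13*x^3 + 60*x^2 + 112*x + 64

Expanding det(x·I − A) (e.g. by cofactor expansion or by noting that A is similar to its Jordan form J, which has the same characteristic polynomial as A) gives
  χ_A(x) = x^4 + 13*x^3 + 60*x^2 + 112*x + 64
which factors as (x + 1)*(x + 4)^3. The eigenvalues (with algebraic multiplicities) are λ = -4 with multiplicity 3, λ = -1 with multiplicity 1.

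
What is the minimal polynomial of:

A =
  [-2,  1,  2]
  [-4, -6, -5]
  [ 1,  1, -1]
x^3 + 9*x^2 + 27*x + 27

The characteristic polynomial is χ_A(x) = (x + 3)^3, so the eigenvalues are known. The minimal polynomial is
  m_A(x) = Π_λ (x − λ)^{k_λ}
where k_λ is the size of the *largest* Jordan block for λ (equivalently, the smallest k with (A − λI)^k v = 0 for every generalised eigenvector v of λ).

  λ = -3: largest Jordan block has size 3, contributing (x + 3)^3

So m_A(x) = (x + 3)^3 = x^3 + 9*x^2 + 27*x + 27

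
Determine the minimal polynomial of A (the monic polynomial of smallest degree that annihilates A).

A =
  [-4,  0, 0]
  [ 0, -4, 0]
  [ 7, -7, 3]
x^2 + x - 12

The characteristic polynomial is χ_A(x) = (x - 3)*(x + 4)^2, so the eigenvalues are known. The minimal polynomial is
  m_A(x) = Π_λ (x − λ)^{k_λ}
where k_λ is the size of the *largest* Jordan block for λ (equivalently, the smallest k with (A − λI)^k v = 0 for every generalised eigenvector v of λ).

  λ = -4: largest Jordan block has size 1, contributing (x + 4)
  λ = 3: largest Jordan block has size 1, contributing (x − 3)

So m_A(x) = (x - 3)*(x + 4) = x^2 + x - 12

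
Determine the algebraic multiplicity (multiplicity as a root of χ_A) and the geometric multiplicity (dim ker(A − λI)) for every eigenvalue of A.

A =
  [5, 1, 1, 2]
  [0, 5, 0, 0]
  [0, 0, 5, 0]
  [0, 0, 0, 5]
λ = 5: alg = 4, geom = 3

Step 1 — factor the characteristic polynomial to read off the algebraic multiplicities:
  χ_A(x) = (x - 5)^4

Step 2 — compute geometric multiplicities via the rank-nullity identity g(λ) = n − rank(A − λI):
  rank(A − (5)·I) = 1, so dim ker(A − (5)·I) = n − 1 = 3

Summary:
  λ = 5: algebraic multiplicity = 4, geometric multiplicity = 3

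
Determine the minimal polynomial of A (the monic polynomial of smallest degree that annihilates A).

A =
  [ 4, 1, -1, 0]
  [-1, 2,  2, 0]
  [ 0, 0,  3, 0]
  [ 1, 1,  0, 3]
x^3 - 9*x^2 + 27*x - 27

The characteristic polynomial is χ_A(x) = (x - 3)^4, so the eigenvalues are known. The minimal polynomial is
  m_A(x) = Π_λ (x − λ)^{k_λ}
where k_λ is the size of the *largest* Jordan block for λ (equivalently, the smallest k with (A − λI)^k v = 0 for every generalised eigenvector v of λ).

  λ = 3: largest Jordan block has size 3, contributing (x − 3)^3

So m_A(x) = (x - 3)^3 = x^3 - 9*x^2 + 27*x - 27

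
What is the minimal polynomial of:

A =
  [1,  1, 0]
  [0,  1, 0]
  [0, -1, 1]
x^2 - 2*x + 1

The characteristic polynomial is χ_A(x) = (x - 1)^3, so the eigenvalues are known. The minimal polynomial is
  m_A(x) = Π_λ (x − λ)^{k_λ}
where k_λ is the size of the *largest* Jordan block for λ (equivalently, the smallest k with (A − λI)^k v = 0 for every generalised eigenvector v of λ).

  λ = 1: largest Jordan block has size 2, contributing (x − 1)^2

So m_A(x) = (x - 1)^2 = x^2 - 2*x + 1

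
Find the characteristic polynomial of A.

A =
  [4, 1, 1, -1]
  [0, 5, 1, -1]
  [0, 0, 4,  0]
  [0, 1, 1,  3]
x^4 - 16*x^3 + 96*x^2 - 256*x + 256

Expanding det(x·I − A) (e.g. by cofactor expansion or by noting that A is similar to its Jordan form J, which has the same characteristic polynomial as A) gives
  χ_A(x) = x^4 - 16*x^3 + 96*x^2 - 256*x + 256
which factors as (x - 4)^4. The eigenvalues (with algebraic multiplicities) are λ = 4 with multiplicity 4.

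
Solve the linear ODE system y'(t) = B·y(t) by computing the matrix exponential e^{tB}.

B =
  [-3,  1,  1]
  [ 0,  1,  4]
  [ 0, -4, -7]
e^{tB} =
  [exp(-3*t), t*exp(-3*t), t*exp(-3*t)]
  [0, 4*t*exp(-3*t) + exp(-3*t), 4*t*exp(-3*t)]
  [0, -4*t*exp(-3*t), -4*t*exp(-3*t) + exp(-3*t)]

Strategy: write B = P · J · P⁻¹ where J is a Jordan canonical form, so e^{tB} = P · e^{tJ} · P⁻¹, and e^{tJ} can be computed block-by-block.

B has Jordan form
J =
  [-3,  1,  0]
  [ 0, -3,  0]
  [ 0,  0, -3]
(up to reordering of blocks).

Per-block formulas:
  For a 1×1 block at λ = -3: exp(t · [-3]) = [e^(-3t)].
  For a 2×2 Jordan block J_2(-3): exp(t · J_2(-3)) = e^(-3t)·(I + t·N), where N is the 2×2 nilpotent shift.

After assembling e^{tJ} and conjugating by P, we get:

e^{tB} =
  [exp(-3*t), t*exp(-3*t), t*exp(-3*t)]
  [0, 4*t*exp(-3*t) + exp(-3*t), 4*t*exp(-3*t)]
  [0, -4*t*exp(-3*t), -4*t*exp(-3*t) + exp(-3*t)]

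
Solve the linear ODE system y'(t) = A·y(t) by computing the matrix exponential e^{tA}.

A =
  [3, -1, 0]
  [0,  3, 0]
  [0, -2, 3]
e^{tA} =
  [exp(3*t), -t*exp(3*t), 0]
  [0, exp(3*t), 0]
  [0, -2*t*exp(3*t), exp(3*t)]

Strategy: write A = P · J · P⁻¹ where J is a Jordan canonical form, so e^{tA} = P · e^{tJ} · P⁻¹, and e^{tJ} can be computed block-by-block.

A has Jordan form
J =
  [3, 1, 0]
  [0, 3, 0]
  [0, 0, 3]
(up to reordering of blocks).

Per-block formulas:
  For a 1×1 block at λ = 3: exp(t · [3]) = [e^(3t)].
  For a 2×2 Jordan block J_2(3): exp(t · J_2(3)) = e^(3t)·(I + t·N), where N is the 2×2 nilpotent shift.

After assembling e^{tJ} and conjugating by P, we get:

e^{tA} =
  [exp(3*t), -t*exp(3*t), 0]
  [0, exp(3*t), 0]
  [0, -2*t*exp(3*t), exp(3*t)]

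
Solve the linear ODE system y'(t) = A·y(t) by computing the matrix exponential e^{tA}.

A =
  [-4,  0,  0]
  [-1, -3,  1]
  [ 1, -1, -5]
e^{tA} =
  [exp(-4*t), 0, 0]
  [-t*exp(-4*t), t*exp(-4*t) + exp(-4*t), t*exp(-4*t)]
  [t*exp(-4*t), -t*exp(-4*t), -t*exp(-4*t) + exp(-4*t)]

Strategy: write A = P · J · P⁻¹ where J is a Jordan canonical form, so e^{tA} = P · e^{tJ} · P⁻¹, and e^{tJ} can be computed block-by-block.

A has Jordan form
J =
  [-4,  1,  0]
  [ 0, -4,  0]
  [ 0,  0, -4]
(up to reordering of blocks).

Per-block formulas:
  For a 1×1 block at λ = -4: exp(t · [-4]) = [e^(-4t)].
  For a 2×2 Jordan block J_2(-4): exp(t · J_2(-4)) = e^(-4t)·(I + t·N), where N is the 2×2 nilpotent shift.

After assembling e^{tJ} and conjugating by P, we get:

e^{tA} =
  [exp(-4*t), 0, 0]
  [-t*exp(-4*t), t*exp(-4*t) + exp(-4*t), t*exp(-4*t)]
  [t*exp(-4*t), -t*exp(-4*t), -t*exp(-4*t) + exp(-4*t)]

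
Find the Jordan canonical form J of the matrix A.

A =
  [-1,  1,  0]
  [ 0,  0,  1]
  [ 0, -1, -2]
J_3(-1)

The characteristic polynomial is
  det(x·I − A) = x^3 + 3*x^2 + 3*x + 1 = (x + 1)^3

Eigenvalues and multiplicities (the geometric multiplicity of λ is n − rank(A − λI), which equals the number of Jordan blocks for λ):
  λ = -1: algebraic multiplicity = 3, geometric multiplicity = 1

Determining the block sizes for each eigenvalue:
  λ = -1: one block (gm = 1), so the single block has size am = 3 → block sizes [3]

Assembling the blocks gives a Jordan form
J =
  [-1,  1,  0]
  [ 0, -1,  1]
  [ 0,  0, -1]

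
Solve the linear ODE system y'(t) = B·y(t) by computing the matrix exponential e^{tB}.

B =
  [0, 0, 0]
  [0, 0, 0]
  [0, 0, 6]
e^{tB} =
  [1, 0, 0]
  [0, 1, 0]
  [0, 0, exp(6*t)]

Strategy: write B = P · J · P⁻¹ where J is a Jordan canonical form, so e^{tB} = P · e^{tJ} · P⁻¹, and e^{tJ} can be computed block-by-block.

B has Jordan form
J =
  [0, 0, 0]
  [0, 0, 0]
  [0, 0, 6]
(up to reordering of blocks).

Per-block formulas:
  For a 1×1 block at λ = 0: exp(t · [0]) = [e^(0t)].
  For a 1×1 block at λ = 6: exp(t · [6]) = [e^(6t)].

After assembling e^{tJ} and conjugating by P, we get:

e^{tB} =
  [1, 0, 0]
  [0, 1, 0]
  [0, 0, exp(6*t)]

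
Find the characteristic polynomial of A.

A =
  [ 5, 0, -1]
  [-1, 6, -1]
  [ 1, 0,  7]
x^3 - 18*x^2 + 108*x - 216

Expanding det(x·I − A) (e.g. by cofactor expansion or by noting that A is similar to its Jordan form J, which has the same characteristic polynomial as A) gives
  χ_A(x) = x^3 - 18*x^2 + 108*x - 216
which factors as (x - 6)^3. The eigenvalues (with algebraic multiplicities) are λ = 6 with multiplicity 3.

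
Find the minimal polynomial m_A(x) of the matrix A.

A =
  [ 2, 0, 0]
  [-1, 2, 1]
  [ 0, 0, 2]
x^2 - 4*x + 4

The characteristic polynomial is χ_A(x) = (x - 2)^3, so the eigenvalues are known. The minimal polynomial is
  m_A(x) = Π_λ (x − λ)^{k_λ}
where k_λ is the size of the *largest* Jordan block for λ (equivalently, the smallest k with (A − λI)^k v = 0 for every generalised eigenvector v of λ).

  λ = 2: largest Jordan block has size 2, contributing (x − 2)^2

So m_A(x) = (x - 2)^2 = x^2 - 4*x + 4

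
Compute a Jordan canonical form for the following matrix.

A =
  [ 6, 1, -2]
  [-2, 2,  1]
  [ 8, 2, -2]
J_3(2)

The characteristic polynomial is
  det(x·I − A) = x^3 - 6*x^2 + 12*x - 8 = (x - 2)^3

Eigenvalues and multiplicities (the geometric multiplicity of λ is n − rank(A − λI), which equals the number of Jordan blocks for λ):
  λ = 2: algebraic multiplicity = 3, geometric multiplicity = 1

Determining the block sizes for each eigenvalue:
  λ = 2: one block (gm = 1), so the single block has size am = 3 → block sizes [3]

Assembling the blocks gives a Jordan form
J =
  [2, 1, 0]
  [0, 2, 1]
  [0, 0, 2]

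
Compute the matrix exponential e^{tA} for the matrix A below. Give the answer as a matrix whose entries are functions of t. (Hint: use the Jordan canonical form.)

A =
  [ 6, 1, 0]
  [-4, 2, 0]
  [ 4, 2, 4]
e^{tA} =
  [2*t*exp(4*t) + exp(4*t), t*exp(4*t), 0]
  [-4*t*exp(4*t), -2*t*exp(4*t) + exp(4*t), 0]
  [4*t*exp(4*t), 2*t*exp(4*t), exp(4*t)]

Strategy: write A = P · J · P⁻¹ where J is a Jordan canonical form, so e^{tA} = P · e^{tJ} · P⁻¹, and e^{tJ} can be computed block-by-block.

A has Jordan form
J =
  [4, 1, 0]
  [0, 4, 0]
  [0, 0, 4]
(up to reordering of blocks).

Per-block formulas:
  For a 1×1 block at λ = 4: exp(t · [4]) = [e^(4t)].
  For a 2×2 Jordan block J_2(4): exp(t · J_2(4)) = e^(4t)·(I + t·N), where N is the 2×2 nilpotent shift.

After assembling e^{tJ} and conjugating by P, we get:

e^{tA} =
  [2*t*exp(4*t) + exp(4*t), t*exp(4*t), 0]
  [-4*t*exp(4*t), -2*t*exp(4*t) + exp(4*t), 0]
  [4*t*exp(4*t), 2*t*exp(4*t), exp(4*t)]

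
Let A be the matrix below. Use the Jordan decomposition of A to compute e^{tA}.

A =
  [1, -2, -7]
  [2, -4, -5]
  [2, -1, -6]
e^{tA} =
  [-t^2*exp(-3*t) + 4*t*exp(-3*t) + exp(-3*t), t^2*exp(-3*t)/2 - 2*t*exp(-3*t), 3*t^2*exp(-3*t)/2 - 7*t*exp(-3*t)]
  [-2*t^2*exp(-3*t) + 2*t*exp(-3*t), t^2*exp(-3*t) - t*exp(-3*t) + exp(-3*t), 3*t^2*exp(-3*t) - 5*t*exp(-3*t)]
  [2*t*exp(-3*t), -t*exp(-3*t), -3*t*exp(-3*t) + exp(-3*t)]

Strategy: write A = P · J · P⁻¹ where J is a Jordan canonical form, so e^{tA} = P · e^{tJ} · P⁻¹, and e^{tJ} can be computed block-by-block.

A has Jordan form
J =
  [-3,  1,  0]
  [ 0, -3,  1]
  [ 0,  0, -3]
(up to reordering of blocks).

Per-block formulas:
  For a 3×3 Jordan block J_3(-3): exp(t · J_3(-3)) = e^(-3t)·(I + t·N + (t^2/2)·N^2), where N is the 3×3 nilpotent shift.

After assembling e^{tJ} and conjugating by P, we get:

e^{tA} =
  [-t^2*exp(-3*t) + 4*t*exp(-3*t) + exp(-3*t), t^2*exp(-3*t)/2 - 2*t*exp(-3*t), 3*t^2*exp(-3*t)/2 - 7*t*exp(-3*t)]
  [-2*t^2*exp(-3*t) + 2*t*exp(-3*t), t^2*exp(-3*t) - t*exp(-3*t) + exp(-3*t), 3*t^2*exp(-3*t) - 5*t*exp(-3*t)]
  [2*t*exp(-3*t), -t*exp(-3*t), -3*t*exp(-3*t) + exp(-3*t)]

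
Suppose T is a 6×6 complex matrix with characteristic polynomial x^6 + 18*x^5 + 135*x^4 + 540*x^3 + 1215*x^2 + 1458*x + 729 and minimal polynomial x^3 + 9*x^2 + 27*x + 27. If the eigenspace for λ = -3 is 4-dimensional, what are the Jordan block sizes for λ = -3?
Block sizes for λ = -3: [3, 1, 1, 1]

Step 1 — from the characteristic polynomial, algebraic multiplicity of λ = -3 is 6. From dim ker(T − (-3)·I) = 4, there are exactly 4 Jordan blocks for λ = -3.
Step 2 — from the minimal polynomial, the factor (x + 3)^3 tells us the largest block for λ = -3 has size 3.
Step 3 — with total size 6, 4 blocks, and largest block 3, the block sizes (in nonincreasing order) are [3, 1, 1, 1].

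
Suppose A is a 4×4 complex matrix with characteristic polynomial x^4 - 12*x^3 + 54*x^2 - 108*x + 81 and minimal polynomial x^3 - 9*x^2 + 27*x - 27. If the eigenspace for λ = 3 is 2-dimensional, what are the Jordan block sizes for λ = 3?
Block sizes for λ = 3: [3, 1]

Step 1 — from the characteristic polynomial, algebraic multiplicity of λ = 3 is 4. From dim ker(A − (3)·I) = 2, there are exactly 2 Jordan blocks for λ = 3.
Step 2 — from the minimal polynomial, the factor (x − 3)^3 tells us the largest block for λ = 3 has size 3.
Step 3 — with total size 4, 2 blocks, and largest block 3, the block sizes (in nonincreasing order) are [3, 1].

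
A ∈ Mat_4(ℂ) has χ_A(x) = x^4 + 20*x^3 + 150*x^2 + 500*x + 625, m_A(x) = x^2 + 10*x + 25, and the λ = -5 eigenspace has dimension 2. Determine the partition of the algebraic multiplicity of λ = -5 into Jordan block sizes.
Block sizes for λ = -5: [2, 2]

Step 1 — from the characteristic polynomial, algebraic multiplicity of λ = -5 is 4. From dim ker(A − (-5)·I) = 2, there are exactly 2 Jordan blocks for λ = -5.
Step 2 — from the minimal polynomial, the factor (x + 5)^2 tells us the largest block for λ = -5 has size 2.
Step 3 — with total size 4, 2 blocks, and largest block 2, the block sizes (in nonincreasing order) are [2, 2].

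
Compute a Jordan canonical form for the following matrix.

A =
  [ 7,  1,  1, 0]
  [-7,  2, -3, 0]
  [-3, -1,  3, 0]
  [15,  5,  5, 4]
J_3(4) ⊕ J_1(4)

The characteristic polynomial is
  det(x·I − A) = x^4 - 16*x^3 + 96*x^2 - 256*x + 256 = (x - 4)^4

Eigenvalues and multiplicities (the geometric multiplicity of λ is n − rank(A − λI), which equals the number of Jordan blocks for λ):
  λ = 4: algebraic multiplicity = 4, geometric multiplicity = 2

Determining the block sizes for each eigenvalue:
  λ = 4: with am = 4 and gm = 2, the partition is not yet determined (e.g. several partitions of 4 into 2 parts exist). Let N = A − (4)·I. Computing rank(N^1) = 2, rank(N^2) = 1, rank(N^3) = 0; the number of blocks of size ≥ j is rank(N^{j−1}) − rank(N^j), giving [2, 1, 1]. So we have 1 block(s) of size 3, 1 block(s) of size 1 → block sizes [3, 1]

Assembling the blocks gives a Jordan form
J =
  [4, 1, 0, 0]
  [0, 4, 1, 0]
  [0, 0, 4, 0]
  [0, 0, 0, 4]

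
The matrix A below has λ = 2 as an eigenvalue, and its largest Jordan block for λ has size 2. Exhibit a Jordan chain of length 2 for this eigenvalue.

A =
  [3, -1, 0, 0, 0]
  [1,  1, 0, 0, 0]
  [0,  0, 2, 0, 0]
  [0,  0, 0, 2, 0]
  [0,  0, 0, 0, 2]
A Jordan chain for λ = 2 of length 2:
v_1 = (1, 1, 0, 0, 0)ᵀ
v_2 = (1, 0, 0, 0, 0)ᵀ

Let N = A − (2)·I. We want v_2 with N^2 v_2 = 0 but N^1 v_2 ≠ 0; then v_{j-1} := N · v_j for j = 2, …, 2.

Pick v_2 = (1, 0, 0, 0, 0)ᵀ.
Then v_1 = N · v_2 = (1, 1, 0, 0, 0)ᵀ.

Sanity check: (A − (2)·I) v_1 = (0, 0, 0, 0, 0)ᵀ = 0. ✓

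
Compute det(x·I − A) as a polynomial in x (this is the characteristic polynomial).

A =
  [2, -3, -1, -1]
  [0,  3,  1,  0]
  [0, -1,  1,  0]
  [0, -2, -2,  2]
x^4 - 8*x^3 + 24*x^2 - 32*x + 16

Expanding det(x·I − A) (e.g. by cofactor expansion or by noting that A is similar to its Jordan form J, which has the same characteristic polynomial as A) gives
  χ_A(x) = x^4 - 8*x^3 + 24*x^2 - 32*x + 16
which factors as (x - 2)^4. The eigenvalues (with algebraic multiplicities) are λ = 2 with multiplicity 4.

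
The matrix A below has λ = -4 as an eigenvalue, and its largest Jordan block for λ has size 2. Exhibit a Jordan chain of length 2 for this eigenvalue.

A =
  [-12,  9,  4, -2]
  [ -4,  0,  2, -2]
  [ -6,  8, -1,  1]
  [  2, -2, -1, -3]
A Jordan chain for λ = -4 of length 2:
v_1 = (-8, -4, -6, 2)ᵀ
v_2 = (1, 0, 0, 0)ᵀ

Let N = A − (-4)·I. We want v_2 with N^2 v_2 = 0 but N^1 v_2 ≠ 0; then v_{j-1} := N · v_j for j = 2, …, 2.

Pick v_2 = (1, 0, 0, 0)ᵀ.
Then v_1 = N · v_2 = (-8, -4, -6, 2)ᵀ.

Sanity check: (A − (-4)·I) v_1 = (0, 0, 0, 0)ᵀ = 0. ✓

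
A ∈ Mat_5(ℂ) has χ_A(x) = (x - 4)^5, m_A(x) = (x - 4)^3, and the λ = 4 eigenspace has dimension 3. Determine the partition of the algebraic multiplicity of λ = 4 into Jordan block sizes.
Block sizes for λ = 4: [3, 1, 1]

Step 1 — from the characteristic polynomial, algebraic multiplicity of λ = 4 is 5. From dim ker(A − (4)·I) = 3, there are exactly 3 Jordan blocks for λ = 4.
Step 2 — from the minimal polynomial, the factor (x − 4)^3 tells us the largest block for λ = 4 has size 3.
Step 3 — with total size 5, 3 blocks, and largest block 3, the block sizes (in nonincreasing order) are [3, 1, 1].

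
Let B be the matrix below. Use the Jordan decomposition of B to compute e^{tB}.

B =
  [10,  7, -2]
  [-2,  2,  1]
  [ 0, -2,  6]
e^{tB} =
  [t^2*exp(6*t) + 4*t*exp(6*t) + exp(6*t), 2*t^2*exp(6*t) + 7*t*exp(6*t), -t^2*exp(6*t)/2 - 2*t*exp(6*t)]
  [-2*t*exp(6*t), -4*t*exp(6*t) + exp(6*t), t*exp(6*t)]
  [2*t^2*exp(6*t), 4*t^2*exp(6*t) - 2*t*exp(6*t), -t^2*exp(6*t) + exp(6*t)]

Strategy: write B = P · J · P⁻¹ where J is a Jordan canonical form, so e^{tB} = P · e^{tJ} · P⁻¹, and e^{tJ} can be computed block-by-block.

B has Jordan form
J =
  [6, 1, 0]
  [0, 6, 1]
  [0, 0, 6]
(up to reordering of blocks).

Per-block formulas:
  For a 3×3 Jordan block J_3(6): exp(t · J_3(6)) = e^(6t)·(I + t·N + (t^2/2)·N^2), where N is the 3×3 nilpotent shift.

After assembling e^{tJ} and conjugating by P, we get:

e^{tB} =
  [t^2*exp(6*t) + 4*t*exp(6*t) + exp(6*t), 2*t^2*exp(6*t) + 7*t*exp(6*t), -t^2*exp(6*t)/2 - 2*t*exp(6*t)]
  [-2*t*exp(6*t), -4*t*exp(6*t) + exp(6*t), t*exp(6*t)]
  [2*t^2*exp(6*t), 4*t^2*exp(6*t) - 2*t*exp(6*t), -t^2*exp(6*t) + exp(6*t)]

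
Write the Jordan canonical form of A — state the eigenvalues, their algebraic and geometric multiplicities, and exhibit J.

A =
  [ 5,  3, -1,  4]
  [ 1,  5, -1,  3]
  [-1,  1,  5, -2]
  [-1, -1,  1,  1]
J_3(4) ⊕ J_1(4)

The characteristic polynomial is
  det(x·I − A) = x^4 - 16*x^3 + 96*x^2 - 256*x + 256 = (x - 4)^4

Eigenvalues and multiplicities (the geometric multiplicity of λ is n − rank(A − λI), which equals the number of Jordan blocks for λ):
  λ = 4: algebraic multiplicity = 4, geometric multiplicity = 2

Determining the block sizes for each eigenvalue:
  λ = 4: with am = 4 and gm = 2, the partition is not yet determined (e.g. several partitions of 4 into 2 parts exist). Let N = A − (4)·I. Computing rank(N^1) = 2, rank(N^2) = 1, rank(N^3) = 0; the number of blocks of size ≥ j is rank(N^{j−1}) − rank(N^j), giving [2, 1, 1]. So we have 1 block(s) of size 3, 1 block(s) of size 1 → block sizes [3, 1]

Assembling the blocks gives a Jordan form
J =
  [4, 1, 0, 0]
  [0, 4, 1, 0]
  [0, 0, 4, 0]
  [0, 0, 0, 4]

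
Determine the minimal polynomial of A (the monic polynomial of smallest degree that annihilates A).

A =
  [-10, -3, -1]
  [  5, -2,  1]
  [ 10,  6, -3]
x^2 + 10*x + 25

The characteristic polynomial is χ_A(x) = (x + 5)^3, so the eigenvalues are known. The minimal polynomial is
  m_A(x) = Π_λ (x − λ)^{k_λ}
where k_λ is the size of the *largest* Jordan block for λ (equivalently, the smallest k with (A − λI)^k v = 0 for every generalised eigenvector v of λ).

  λ = -5: largest Jordan block has size 2, contributing (x + 5)^2

So m_A(x) = (x + 5)^2 = x^2 + 10*x + 25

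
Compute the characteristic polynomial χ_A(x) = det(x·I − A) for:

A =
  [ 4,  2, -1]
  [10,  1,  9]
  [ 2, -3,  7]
x^3 - 12*x^2 + 48*x - 64

Expanding det(x·I − A) (e.g. by cofactor expansion or by noting that A is similar to its Jordan form J, which has the same characteristic polynomial as A) gives
  χ_A(x) = x^3 - 12*x^2 + 48*x - 64
which factors as (x - 4)^3. The eigenvalues (with algebraic multiplicities) are λ = 4 with multiplicity 3.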